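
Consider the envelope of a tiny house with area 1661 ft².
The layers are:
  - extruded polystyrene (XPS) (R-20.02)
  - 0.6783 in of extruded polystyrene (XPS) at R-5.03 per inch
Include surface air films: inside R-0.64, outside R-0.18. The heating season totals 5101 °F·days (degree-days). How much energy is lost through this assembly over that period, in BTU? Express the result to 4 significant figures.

0.6783 × 5.03 = 3.4118
R_total = 0.64 + 20.02 + 3.4118 + 0.18 = 24.252 ft²·°F·h/BTU
E = A × HDD × 24 / R = 1661 × 5101 × 24 / 24.252 = 8384800 BTU

8385000 BTU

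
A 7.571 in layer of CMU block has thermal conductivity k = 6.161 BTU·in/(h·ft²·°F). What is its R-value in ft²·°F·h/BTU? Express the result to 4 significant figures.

R = L/k = 7.571/6.161 = 1.2289 ft²·°F·h/BTU

1.229 ft²·°F·h/BTU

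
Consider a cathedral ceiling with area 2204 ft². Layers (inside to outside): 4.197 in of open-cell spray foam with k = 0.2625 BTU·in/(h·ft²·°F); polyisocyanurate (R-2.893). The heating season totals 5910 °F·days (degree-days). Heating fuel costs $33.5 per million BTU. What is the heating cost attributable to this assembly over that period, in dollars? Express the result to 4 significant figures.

4.197/0.2625 = 15.989
R_total = 15.989 + 2.893 = 18.882 ft²·°F·h/BTU
E = A × HDD × 24 / R = 2204 × 5910 × 24 / 18.882 = 16557000 BTU
Cost = 16557000/10⁶ × 33.5 = $554.65

554.6 dollars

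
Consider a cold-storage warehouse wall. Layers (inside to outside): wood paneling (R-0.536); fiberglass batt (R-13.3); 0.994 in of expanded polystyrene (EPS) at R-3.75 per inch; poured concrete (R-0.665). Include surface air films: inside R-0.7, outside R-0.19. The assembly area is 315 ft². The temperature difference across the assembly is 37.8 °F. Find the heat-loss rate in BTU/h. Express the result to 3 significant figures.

0.994 × 3.75 = 3.728
R_total = 0.7 + 0.536 + 13.3 + 3.728 + 0.665 + 0.19 = 19.12 ft²·°F·h/BTU
Q = A·ΔT/R = 315 × 37.8 / 19.12 = 622.8 BTU/h

623 BTU/h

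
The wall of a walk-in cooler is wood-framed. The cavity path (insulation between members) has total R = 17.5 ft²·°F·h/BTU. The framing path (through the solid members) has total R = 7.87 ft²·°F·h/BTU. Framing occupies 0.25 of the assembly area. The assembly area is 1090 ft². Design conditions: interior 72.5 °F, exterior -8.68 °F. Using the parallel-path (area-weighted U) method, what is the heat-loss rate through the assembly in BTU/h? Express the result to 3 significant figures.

6600 BTU/h

U_eff = 0.75/17.5 + 0.25/7.87 = 0.04286 + 0.03177 = 0.07462
R_eff = 1/U_eff = 13.4 ft²·°F·h/BTU
Q = 1090 × (72.5 − (-8.68)) / 13.4 = 6603 BTU/h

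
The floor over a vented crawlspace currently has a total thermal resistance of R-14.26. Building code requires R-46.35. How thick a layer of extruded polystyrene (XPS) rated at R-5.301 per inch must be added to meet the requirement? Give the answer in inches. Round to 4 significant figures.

ΔR = 46.35 − 14.26 = 32.09 ft²·°F·h/BTU
L = ΔR / (R/in) = 32.09/5.301 = 6.0536 in

6.054 in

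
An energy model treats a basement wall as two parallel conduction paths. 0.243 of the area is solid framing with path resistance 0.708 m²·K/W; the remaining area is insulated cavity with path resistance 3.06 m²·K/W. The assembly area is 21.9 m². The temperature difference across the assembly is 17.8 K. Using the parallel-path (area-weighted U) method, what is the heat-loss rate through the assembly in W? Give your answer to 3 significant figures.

230 W

U_eff = 0.757/3.06 + 0.243/0.708 = 0.2474 + 0.3432 = 0.5906
R_eff = 1/U_eff = 1.693 m²·K/W
Q = 21.9 × 17.8 / 1.693 = 230.2 W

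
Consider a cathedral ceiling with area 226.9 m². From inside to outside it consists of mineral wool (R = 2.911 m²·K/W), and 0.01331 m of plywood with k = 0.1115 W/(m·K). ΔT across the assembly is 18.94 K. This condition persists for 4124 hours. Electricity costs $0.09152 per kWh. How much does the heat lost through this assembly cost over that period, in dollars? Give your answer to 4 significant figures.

535.2 dollars

0.01331/0.1115 = 0.11937
R_total = 2.911 + 0.11937 = 3.0304 m²·K/W
Q = 226.9 × 18.94 / 3.0304 = 1418.1 W
E = 1418.1 W × 4124 h / 1000 = 5848.4 kWh
Cost = 5848.4 × 0.09152 = $535.25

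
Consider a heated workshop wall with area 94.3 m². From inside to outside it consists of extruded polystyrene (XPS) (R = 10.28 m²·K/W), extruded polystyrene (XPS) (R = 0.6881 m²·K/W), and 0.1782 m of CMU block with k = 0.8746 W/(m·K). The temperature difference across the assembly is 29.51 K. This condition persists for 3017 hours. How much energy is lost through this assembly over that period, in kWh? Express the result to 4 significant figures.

0.1782/0.8746 = 0.20375
R_total = 10.28 + 0.6881 + 0.20375 = 11.172 m²·K/W
Q = 94.3 × 29.51 / 11.172 = 249.09 W
E = 249.09 W × 3017 h / 1000 = 751.5 kWh

751.5 kWh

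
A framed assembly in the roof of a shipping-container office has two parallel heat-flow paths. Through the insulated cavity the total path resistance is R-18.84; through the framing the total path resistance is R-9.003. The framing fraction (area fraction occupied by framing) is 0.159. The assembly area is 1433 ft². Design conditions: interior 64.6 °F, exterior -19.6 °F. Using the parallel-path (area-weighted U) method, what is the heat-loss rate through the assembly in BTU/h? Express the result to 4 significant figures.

7517 BTU/h

U_eff = 0.841/18.84 + 0.159/9.003 = 0.044639 + 0.017661 = 0.0623
R_eff = 1/U_eff = 16.051 ft²·°F·h/BTU
Q = 1433 × (64.6 − (-19.6)) / 16.051 = 7517 BTU/h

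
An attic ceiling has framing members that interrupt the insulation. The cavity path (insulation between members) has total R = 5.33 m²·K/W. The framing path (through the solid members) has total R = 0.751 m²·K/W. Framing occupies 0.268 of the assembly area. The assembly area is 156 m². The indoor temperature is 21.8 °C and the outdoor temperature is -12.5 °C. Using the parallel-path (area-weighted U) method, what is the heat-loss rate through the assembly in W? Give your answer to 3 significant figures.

2640 W

U_eff = 0.732/5.33 + 0.268/0.751 = 0.1373 + 0.3569 = 0.4942
R_eff = 1/U_eff = 2.023 m²·K/W
Q = 156 × (21.8 − (-12.5)) / 2.023 = 2644 W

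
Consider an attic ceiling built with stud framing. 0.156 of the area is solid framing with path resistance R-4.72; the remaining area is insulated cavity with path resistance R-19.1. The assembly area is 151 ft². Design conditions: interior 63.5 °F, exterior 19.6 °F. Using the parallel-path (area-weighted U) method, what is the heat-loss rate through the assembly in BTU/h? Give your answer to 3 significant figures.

U_eff = 0.844/19.1 + 0.156/4.72 = 0.04419 + 0.03305 = 0.07724
R_eff = 1/U_eff = 12.95 ft²·°F·h/BTU
Q = 151 × (63.5 − 19.6) / 12.95 = 512 BTU/h

512 BTU/h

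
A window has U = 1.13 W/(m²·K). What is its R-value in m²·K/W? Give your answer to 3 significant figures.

R = 1/U = 1/1.13 = 0.885

0.885 m²·K/W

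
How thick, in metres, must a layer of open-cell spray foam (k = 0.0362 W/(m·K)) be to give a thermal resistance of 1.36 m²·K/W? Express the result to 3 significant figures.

0.0492 m

L = R·k = 1.36 × 0.0362 = 0.04923 m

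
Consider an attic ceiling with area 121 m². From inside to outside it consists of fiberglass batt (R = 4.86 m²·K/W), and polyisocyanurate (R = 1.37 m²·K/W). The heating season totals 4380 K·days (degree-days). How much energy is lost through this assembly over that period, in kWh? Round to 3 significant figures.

2040 kWh

R_total = 4.86 + 1.37 = 6.23 m²·K/W
E = A × HDD × 24 / R / 1000 = 121 × 4380 × 24 / 6.23 / 1000 = 2042 kWh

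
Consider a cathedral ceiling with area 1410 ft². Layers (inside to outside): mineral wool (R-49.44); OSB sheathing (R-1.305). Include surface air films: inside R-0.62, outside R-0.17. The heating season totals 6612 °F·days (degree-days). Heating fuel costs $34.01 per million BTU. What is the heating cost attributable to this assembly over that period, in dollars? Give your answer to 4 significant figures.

R_total = 0.62 + 49.44 + 1.305 + 0.17 = 51.535 ft²·°F·h/BTU
E = A × HDD × 24 / R = 1410 × 6612 × 24 / 51.535 = 4341700 BTU
Cost = 4341700/10⁶ × 34.01 = $147.66

147.7 dollars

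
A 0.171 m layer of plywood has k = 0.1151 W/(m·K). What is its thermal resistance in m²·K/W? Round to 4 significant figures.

1.486 m²·K/W

R = L/k = 0.171/0.1151 = 1.4857 m²·K/W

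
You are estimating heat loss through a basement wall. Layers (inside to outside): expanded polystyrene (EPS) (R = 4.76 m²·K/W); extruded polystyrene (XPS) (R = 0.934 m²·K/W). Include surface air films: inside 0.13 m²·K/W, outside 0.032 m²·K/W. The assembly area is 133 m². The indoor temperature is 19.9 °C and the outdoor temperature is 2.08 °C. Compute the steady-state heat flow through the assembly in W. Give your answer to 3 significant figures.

405 W

R_total = 0.13 + 4.76 + 0.934 + 0.032 = 5.856 m²·K/W
Q = A·ΔT/R = 133 × (19.9 − 2.08) / 5.856 = 404.7 W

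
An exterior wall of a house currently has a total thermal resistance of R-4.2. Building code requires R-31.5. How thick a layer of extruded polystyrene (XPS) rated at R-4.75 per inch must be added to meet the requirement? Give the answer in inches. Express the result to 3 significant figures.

5.75 in

ΔR = 31.5 − 4.2 = 27.3 ft²·°F·h/BTU
L = ΔR / (R/in) = 27.3/4.75 = 5.747 in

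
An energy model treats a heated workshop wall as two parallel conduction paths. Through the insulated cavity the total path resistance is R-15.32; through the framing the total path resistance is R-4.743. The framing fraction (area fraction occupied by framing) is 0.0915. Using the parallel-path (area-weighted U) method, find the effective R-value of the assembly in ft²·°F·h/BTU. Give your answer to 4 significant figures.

12.72 ft²·°F·h/BTU

U_eff = 0.9085/15.32 + 0.0915/4.743 = 0.059302 + 0.019292 = 0.078593
R_eff = 1/U_eff = 12.724 ft²·°F·h/BTU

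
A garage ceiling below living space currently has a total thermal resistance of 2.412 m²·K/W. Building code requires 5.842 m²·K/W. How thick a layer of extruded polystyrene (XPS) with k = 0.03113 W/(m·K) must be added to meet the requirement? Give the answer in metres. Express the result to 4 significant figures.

ΔR = 5.842 − 2.412 = 3.43 m²·K/W
L = ΔR × k = 3.43 × 0.03113 = 0.10678 m

0.1068 m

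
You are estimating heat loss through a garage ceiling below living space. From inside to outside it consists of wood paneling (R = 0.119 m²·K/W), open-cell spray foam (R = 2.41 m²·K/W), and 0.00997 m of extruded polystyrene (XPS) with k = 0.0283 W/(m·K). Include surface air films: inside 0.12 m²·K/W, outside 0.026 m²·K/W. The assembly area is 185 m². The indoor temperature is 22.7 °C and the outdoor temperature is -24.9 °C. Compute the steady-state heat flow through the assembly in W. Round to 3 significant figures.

2910 W

0.00997/0.0283 = 0.3523
R_total = 0.12 + 0.119 + 2.41 + 0.3523 + 0.026 = 3.027 m²·K/W
Q = A·ΔT/R = 185 × (22.7 − (-24.9)) / 3.027 = 2909 W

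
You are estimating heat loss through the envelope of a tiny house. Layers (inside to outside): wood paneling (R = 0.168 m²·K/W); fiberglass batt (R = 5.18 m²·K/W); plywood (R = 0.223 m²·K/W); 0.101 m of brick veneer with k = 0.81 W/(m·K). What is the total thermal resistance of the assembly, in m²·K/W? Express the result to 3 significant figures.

5.70 m²·K/W

0.101/0.81 = 0.1247
R_total = 0.168 + 5.18 + 0.223 + 0.1247 = 5.696 m²·K/W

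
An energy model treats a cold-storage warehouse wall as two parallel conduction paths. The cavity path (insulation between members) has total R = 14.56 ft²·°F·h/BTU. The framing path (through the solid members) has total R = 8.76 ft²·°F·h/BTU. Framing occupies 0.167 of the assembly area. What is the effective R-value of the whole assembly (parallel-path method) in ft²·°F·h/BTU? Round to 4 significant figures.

13.11 ft²·°F·h/BTU

U_eff = 0.833/14.56 + 0.167/8.76 = 0.057212 + 0.019064 = 0.076275
R_eff = 1/U_eff = 13.11 ft²·°F·h/BTU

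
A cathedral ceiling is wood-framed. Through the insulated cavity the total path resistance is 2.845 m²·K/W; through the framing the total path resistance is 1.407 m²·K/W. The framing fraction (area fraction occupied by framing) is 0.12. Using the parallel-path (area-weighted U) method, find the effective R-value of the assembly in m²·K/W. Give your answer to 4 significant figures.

U_eff = 0.88/2.845 + 0.12/1.407 = 0.30931 + 0.085288 = 0.3946
R_eff = 1/U_eff = 2.5342 m²·K/W

2.534 m²·K/W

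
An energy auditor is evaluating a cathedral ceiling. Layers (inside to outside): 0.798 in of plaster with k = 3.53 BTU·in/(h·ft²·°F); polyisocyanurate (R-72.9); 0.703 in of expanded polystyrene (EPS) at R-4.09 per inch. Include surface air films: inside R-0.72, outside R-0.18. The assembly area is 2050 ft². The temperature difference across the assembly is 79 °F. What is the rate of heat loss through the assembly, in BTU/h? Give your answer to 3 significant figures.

0.798/3.53 = 0.2261
0.703 × 4.09 = 2.875
R_total = 0.72 + 0.2261 + 72.9 + 2.875 + 0.18 = 76.9 ft²·°F·h/BTU
Q = A·ΔT/R = 2050 × 79 / 76.9 = 2106 BTU/h

2110 BTU/h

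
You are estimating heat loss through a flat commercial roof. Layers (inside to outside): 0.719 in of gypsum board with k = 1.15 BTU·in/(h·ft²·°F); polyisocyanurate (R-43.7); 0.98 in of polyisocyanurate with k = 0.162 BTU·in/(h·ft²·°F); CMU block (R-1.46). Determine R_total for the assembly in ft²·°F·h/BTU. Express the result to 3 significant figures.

51.8 ft²·°F·h/BTU

0.719/1.15 = 0.6252
0.98/0.162 = 6.049
R_total = 0.6252 + 43.7 + 6.049 + 1.46 = 51.83 ft²·°F·h/BTU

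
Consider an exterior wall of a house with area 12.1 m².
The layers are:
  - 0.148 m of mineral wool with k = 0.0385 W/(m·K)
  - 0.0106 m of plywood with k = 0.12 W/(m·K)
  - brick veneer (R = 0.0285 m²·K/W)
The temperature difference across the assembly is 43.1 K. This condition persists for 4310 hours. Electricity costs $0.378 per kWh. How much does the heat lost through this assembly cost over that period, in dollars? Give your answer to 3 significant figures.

0.148/0.0385 = 3.844
0.0106/0.12 = 0.08833
R_total = 3.844 + 0.08833 + 0.0285 = 3.961 m²·K/W
Q = 12.1 × 43.1 / 3.961 = 131.7 W
E = 131.7 W × 4310 h / 1000 = 567.5 kWh
Cost = 567.5 × 0.378 = $214.5

215 dollars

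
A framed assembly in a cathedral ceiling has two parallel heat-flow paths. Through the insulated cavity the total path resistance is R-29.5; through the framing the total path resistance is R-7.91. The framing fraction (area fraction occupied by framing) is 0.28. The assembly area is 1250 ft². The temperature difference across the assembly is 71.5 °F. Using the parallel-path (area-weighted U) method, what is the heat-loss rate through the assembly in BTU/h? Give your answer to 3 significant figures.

U_eff = 0.72/29.5 + 0.28/7.91 = 0.02441 + 0.0354 = 0.05981
R_eff = 1/U_eff = 16.72 ft²·°F·h/BTU
Q = 1250 × 71.5 / 16.72 = 5345 BTU/h

5350 BTU/h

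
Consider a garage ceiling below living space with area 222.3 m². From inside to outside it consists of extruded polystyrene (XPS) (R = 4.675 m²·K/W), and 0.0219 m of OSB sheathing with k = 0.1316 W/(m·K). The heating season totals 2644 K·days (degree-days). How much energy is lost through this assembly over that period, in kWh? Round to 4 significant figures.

0.0219/0.1316 = 0.16641
R_total = 4.675 + 0.16641 = 4.8414 m²·K/W
E = A × HDD × 24 / R / 1000 = 222.3 × 2644 × 24 / 4.8414 / 1000 = 2913.7 kWh

2914 kWh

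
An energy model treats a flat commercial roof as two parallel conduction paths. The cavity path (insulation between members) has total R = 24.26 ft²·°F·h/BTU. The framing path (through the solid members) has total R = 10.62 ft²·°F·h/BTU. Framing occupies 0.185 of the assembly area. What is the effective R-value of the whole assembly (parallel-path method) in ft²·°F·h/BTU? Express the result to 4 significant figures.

U_eff = 0.815/24.26 + 0.185/10.62 = 0.033594 + 0.01742 = 0.051014
R_eff = 1/U_eff = 19.602 ft²·°F·h/BTU

19.60 ft²·°F·h/BTU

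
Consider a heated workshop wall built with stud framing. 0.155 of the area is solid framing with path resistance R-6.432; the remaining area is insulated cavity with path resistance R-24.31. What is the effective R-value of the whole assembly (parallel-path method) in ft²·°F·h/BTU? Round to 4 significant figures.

16.99 ft²·°F·h/BTU

U_eff = 0.845/24.31 + 0.155/6.432 = 0.034759 + 0.024098 = 0.058858
R_eff = 1/U_eff = 16.99 ft²·°F·h/BTU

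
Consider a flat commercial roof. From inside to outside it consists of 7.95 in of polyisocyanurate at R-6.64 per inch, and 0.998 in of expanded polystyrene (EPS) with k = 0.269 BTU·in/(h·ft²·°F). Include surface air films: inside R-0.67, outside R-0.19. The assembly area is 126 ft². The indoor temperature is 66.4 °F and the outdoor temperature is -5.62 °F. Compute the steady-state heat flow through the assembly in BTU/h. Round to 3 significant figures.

158 BTU/h

7.95 × 6.64 = 52.79
0.998/0.269 = 3.71
R_total = 0.67 + 52.79 + 3.71 + 0.19 = 57.36 ft²·°F·h/BTU
Q = A·ΔT/R = 126 × (66.4 − (-5.62)) / 57.36 = 158.2 BTU/h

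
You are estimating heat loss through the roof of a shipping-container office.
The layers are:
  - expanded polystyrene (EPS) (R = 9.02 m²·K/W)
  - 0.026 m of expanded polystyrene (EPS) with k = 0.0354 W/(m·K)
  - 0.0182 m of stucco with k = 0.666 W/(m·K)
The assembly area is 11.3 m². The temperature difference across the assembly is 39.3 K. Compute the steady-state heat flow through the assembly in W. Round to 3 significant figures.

0.026/0.0354 = 0.7345
0.0182/0.666 = 0.02733
R_total = 9.02 + 0.7345 + 0.02733 = 9.782 m²·K/W
Q = A·ΔT/R = 11.3 × 39.3 / 9.782 = 45.4 W

45.4 W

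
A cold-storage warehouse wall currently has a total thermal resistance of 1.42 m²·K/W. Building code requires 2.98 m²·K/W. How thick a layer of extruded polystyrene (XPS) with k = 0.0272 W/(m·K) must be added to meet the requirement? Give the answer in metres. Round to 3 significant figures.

ΔR = 2.98 − 1.42 = 1.56 m²·K/W
L = ΔR × k = 1.56 × 0.0272 = 0.04243 m

0.0424 m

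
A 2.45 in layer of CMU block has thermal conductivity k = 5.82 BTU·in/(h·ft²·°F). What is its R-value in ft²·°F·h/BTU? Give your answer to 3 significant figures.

R = L/k = 2.45/5.82 = 0.421 ft²·°F·h/BTU

0.421 ft²·°F·h/BTU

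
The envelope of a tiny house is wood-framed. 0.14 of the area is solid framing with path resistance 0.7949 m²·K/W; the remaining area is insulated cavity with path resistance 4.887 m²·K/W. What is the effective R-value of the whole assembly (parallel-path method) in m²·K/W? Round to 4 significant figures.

U_eff = 0.86/4.887 + 0.14/0.7949 = 0.17598 + 0.17612 = 0.3521
R_eff = 1/U_eff = 2.8401 m²·K/W

2.840 m²·K/W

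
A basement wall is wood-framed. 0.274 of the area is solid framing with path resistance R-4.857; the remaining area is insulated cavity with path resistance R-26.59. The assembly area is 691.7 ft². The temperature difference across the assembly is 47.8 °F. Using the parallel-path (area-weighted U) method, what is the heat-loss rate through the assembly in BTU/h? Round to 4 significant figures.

2768 BTU/h

U_eff = 0.726/26.59 + 0.274/4.857 = 0.027303 + 0.056413 = 0.083717
R_eff = 1/U_eff = 11.945 ft²·°F·h/BTU
Q = 691.7 × 47.8 / 11.945 = 2768 BTU/h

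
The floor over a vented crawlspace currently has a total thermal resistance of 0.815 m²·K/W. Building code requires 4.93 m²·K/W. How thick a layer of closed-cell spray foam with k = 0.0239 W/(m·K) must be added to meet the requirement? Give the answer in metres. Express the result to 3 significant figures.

ΔR = 4.93 − 0.815 = 4.115 m²·K/W
L = ΔR × k = 4.115 × 0.0239 = 0.09835 m

0.0983 m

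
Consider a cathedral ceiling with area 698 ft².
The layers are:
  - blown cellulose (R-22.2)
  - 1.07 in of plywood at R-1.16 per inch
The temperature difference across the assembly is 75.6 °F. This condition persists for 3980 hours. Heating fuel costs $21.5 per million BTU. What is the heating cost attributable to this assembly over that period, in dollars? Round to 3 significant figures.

193 dollars

1.07 × 1.16 = 1.241
R_total = 22.2 + 1.241 = 23.44 ft²·°F·h/BTU
Q = 698 × 75.6 / 23.44 = 2251 BTU/h
E = 2251 × 3980 = 8959000 BTU
Cost = 8959000/10⁶ × 21.5 = $192.6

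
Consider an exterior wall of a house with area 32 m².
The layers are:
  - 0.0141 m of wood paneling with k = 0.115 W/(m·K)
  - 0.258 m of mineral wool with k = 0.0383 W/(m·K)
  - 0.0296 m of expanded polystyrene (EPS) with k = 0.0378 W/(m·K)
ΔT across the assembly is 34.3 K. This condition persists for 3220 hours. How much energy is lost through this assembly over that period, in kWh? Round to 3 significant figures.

462 kWh

0.0141/0.115 = 0.1226
0.258/0.0383 = 6.736
0.0296/0.0378 = 0.7831
R_total = 0.1226 + 6.736 + 0.7831 = 7.642 m²·K/W
Q = 32 × 34.3 / 7.642 = 143.6 W
E = 143.6 W × 3220 h / 1000 = 462.5 kWh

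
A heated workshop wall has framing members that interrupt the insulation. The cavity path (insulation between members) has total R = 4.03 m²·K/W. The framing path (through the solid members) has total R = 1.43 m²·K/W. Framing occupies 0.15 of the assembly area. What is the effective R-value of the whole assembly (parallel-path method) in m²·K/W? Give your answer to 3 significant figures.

U_eff = 0.85/4.03 + 0.15/1.43 = 0.2109 + 0.1049 = 0.3158
R_eff = 1/U_eff = 3.166 m²·K/W

3.17 m²·K/W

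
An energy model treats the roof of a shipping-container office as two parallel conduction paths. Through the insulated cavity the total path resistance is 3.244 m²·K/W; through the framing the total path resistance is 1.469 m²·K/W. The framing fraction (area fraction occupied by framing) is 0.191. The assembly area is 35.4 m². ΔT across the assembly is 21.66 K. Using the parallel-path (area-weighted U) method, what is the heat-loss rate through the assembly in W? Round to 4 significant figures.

U_eff = 0.809/3.244 + 0.191/1.469 = 0.24938 + 0.13002 = 0.3794
R_eff = 1/U_eff = 2.6357 m²·K/W
Q = 35.4 × 21.66 / 2.6357 = 290.91 W

290.9 W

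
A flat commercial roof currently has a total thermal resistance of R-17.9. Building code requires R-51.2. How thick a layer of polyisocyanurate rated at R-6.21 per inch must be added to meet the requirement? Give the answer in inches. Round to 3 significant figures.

5.36 in

ΔR = 51.2 − 17.9 = 33.3 ft²·°F·h/BTU
L = ΔR / (R/in) = 33.3/6.21 = 5.362 in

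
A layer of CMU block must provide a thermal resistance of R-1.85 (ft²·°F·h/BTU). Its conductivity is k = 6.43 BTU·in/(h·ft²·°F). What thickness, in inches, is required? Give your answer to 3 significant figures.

11.9 in

L = R × k = 1.85 × 6.43 = 11.9 in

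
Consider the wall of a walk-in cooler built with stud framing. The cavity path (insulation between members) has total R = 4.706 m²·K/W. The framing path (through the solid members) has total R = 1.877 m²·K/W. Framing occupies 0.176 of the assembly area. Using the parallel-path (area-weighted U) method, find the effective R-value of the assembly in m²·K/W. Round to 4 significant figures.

U_eff = 0.824/4.706 + 0.176/1.877 = 0.1751 + 0.093767 = 0.26886
R_eff = 1/U_eff = 3.7194 m²·K/W

3.719 m²·K/W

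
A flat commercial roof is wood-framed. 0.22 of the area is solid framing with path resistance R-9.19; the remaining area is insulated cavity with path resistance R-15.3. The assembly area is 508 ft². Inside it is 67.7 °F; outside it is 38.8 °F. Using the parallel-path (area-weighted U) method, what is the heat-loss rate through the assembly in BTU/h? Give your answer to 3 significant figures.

1100 BTU/h

U_eff = 0.78/15.3 + 0.22/9.19 = 0.05098 + 0.02394 = 0.07492
R_eff = 1/U_eff = 13.35 ft²·°F·h/BTU
Q = 508 × (67.7 − 38.8) / 13.35 = 1100 BTU/h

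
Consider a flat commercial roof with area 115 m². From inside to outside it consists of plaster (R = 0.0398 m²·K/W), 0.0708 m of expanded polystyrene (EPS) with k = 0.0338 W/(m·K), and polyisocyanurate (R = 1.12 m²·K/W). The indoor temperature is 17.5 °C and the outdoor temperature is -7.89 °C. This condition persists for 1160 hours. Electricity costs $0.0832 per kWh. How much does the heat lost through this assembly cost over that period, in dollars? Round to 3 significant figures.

86.6 dollars

0.0708/0.0338 = 2.095
R_total = 0.0398 + 2.095 + 1.12 = 3.254 m²·K/W
Q = 115 × (17.5 − (-7.89)) / 3.254 = 897.2 W
E = 897.2 W × 1160 h / 1000 = 1041 kWh
Cost = 1041 × 0.0832 = $86.59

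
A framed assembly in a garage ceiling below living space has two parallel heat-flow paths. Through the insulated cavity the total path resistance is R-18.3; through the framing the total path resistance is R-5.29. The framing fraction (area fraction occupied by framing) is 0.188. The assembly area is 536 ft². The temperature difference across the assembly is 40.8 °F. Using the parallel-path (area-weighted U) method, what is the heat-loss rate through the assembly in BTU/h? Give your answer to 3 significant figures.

1750 BTU/h

U_eff = 0.812/18.3 + 0.188/5.29 = 0.04437 + 0.03554 = 0.07991
R_eff = 1/U_eff = 12.51 ft²·°F·h/BTU
Q = 536 × 40.8 / 12.51 = 1748 BTU/h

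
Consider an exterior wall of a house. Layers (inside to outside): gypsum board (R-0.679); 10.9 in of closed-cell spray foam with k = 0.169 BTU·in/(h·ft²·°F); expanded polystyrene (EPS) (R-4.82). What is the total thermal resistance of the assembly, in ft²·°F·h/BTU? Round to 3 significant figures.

10.9/0.169 = 64.5
R_total = 0.679 + 64.5 + 4.82 = 70 ft²·°F·h/BTU

70.0 ft²·°F·h/BTU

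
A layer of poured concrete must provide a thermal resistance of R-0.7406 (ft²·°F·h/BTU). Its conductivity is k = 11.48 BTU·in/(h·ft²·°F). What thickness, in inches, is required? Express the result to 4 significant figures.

8.502 in

L = R × k = 0.7406 × 11.48 = 8.5021 in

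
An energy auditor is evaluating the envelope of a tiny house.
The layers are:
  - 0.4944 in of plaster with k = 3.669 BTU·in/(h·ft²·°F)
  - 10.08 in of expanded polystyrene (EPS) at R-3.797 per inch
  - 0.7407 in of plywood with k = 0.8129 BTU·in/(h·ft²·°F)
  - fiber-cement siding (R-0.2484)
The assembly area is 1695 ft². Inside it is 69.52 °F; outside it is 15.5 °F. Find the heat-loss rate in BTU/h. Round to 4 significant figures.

0.4944/3.669 = 0.13475
10.08 × 3.797 = 38.274
0.7407/0.8129 = 0.91118
R_total = 0.13475 + 38.274 + 0.91118 + 0.2484 = 39.568 ft²·°F·h/BTU
Q = A·ΔT/R = 1695 × (69.52 − 15.5) / 39.568 = 2314.1 BTU/h

2314 BTU/h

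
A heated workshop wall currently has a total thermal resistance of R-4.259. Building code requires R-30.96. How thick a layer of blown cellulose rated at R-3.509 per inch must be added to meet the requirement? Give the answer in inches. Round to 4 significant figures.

7.609 in

ΔR = 30.96 − 4.259 = 26.701 ft²·°F·h/BTU
L = ΔR / (R/in) = 26.701/3.509 = 7.6093 in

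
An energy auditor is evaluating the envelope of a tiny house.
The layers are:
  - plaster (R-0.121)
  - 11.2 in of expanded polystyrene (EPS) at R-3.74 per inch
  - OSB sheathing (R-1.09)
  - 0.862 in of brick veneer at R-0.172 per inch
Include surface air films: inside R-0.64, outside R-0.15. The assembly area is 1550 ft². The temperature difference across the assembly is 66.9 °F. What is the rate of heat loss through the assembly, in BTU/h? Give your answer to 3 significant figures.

11.2 × 3.74 = 41.89
0.862 × 0.172 = 0.1483
R_total = 0.64 + 0.121 + 41.89 + 1.09 + 0.1483 + 0.15 = 44.04 ft²·°F·h/BTU
Q = A·ΔT/R = 1550 × 66.9 / 44.04 = 2355 BTU/h

2350 BTU/h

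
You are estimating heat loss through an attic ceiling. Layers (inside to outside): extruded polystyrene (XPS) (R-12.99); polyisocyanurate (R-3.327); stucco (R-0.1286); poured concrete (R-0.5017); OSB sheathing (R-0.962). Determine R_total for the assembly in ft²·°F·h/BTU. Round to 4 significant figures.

R_total = 12.99 + 3.327 + 0.1286 + 0.5017 + 0.962 = 17.909 ft²·°F·h/BTU

17.91 ft²·°F·h/BTU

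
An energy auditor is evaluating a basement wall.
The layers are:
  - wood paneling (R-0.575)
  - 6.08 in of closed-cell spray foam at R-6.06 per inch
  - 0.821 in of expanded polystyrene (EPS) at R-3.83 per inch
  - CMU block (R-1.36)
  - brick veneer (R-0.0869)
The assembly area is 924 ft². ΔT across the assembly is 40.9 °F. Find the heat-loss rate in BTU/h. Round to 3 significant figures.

900 BTU/h

6.08 × 6.06 = 36.84
0.821 × 3.83 = 3.144
R_total = 0.575 + 36.84 + 3.144 + 1.36 + 0.0869 = 42.01 ft²·°F·h/BTU
Q = A·ΔT/R = 924 × 40.9 / 42.01 = 899.6 BTU/h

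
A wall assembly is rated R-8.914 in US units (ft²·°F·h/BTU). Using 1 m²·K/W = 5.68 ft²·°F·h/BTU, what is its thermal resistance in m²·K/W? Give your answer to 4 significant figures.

R_SI = 8.914/5.68 = 1.5694

1.569 m²·K/W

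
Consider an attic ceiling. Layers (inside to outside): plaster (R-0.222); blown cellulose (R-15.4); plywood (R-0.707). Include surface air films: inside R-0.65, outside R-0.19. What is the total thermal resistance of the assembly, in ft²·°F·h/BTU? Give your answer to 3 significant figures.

R_total = 0.65 + 0.222 + 15.4 + 0.707 + 0.19 = 17.17 ft²·°F·h/BTU

17.2 ft²·°F·h/BTU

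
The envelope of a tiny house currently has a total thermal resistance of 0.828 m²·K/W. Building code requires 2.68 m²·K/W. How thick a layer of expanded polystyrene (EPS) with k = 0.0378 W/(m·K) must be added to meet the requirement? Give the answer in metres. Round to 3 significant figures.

ΔR = 2.68 − 0.828 = 1.852 m²·K/W
L = ΔR × k = 1.852 × 0.0378 = 0.07001 m

0.0700 m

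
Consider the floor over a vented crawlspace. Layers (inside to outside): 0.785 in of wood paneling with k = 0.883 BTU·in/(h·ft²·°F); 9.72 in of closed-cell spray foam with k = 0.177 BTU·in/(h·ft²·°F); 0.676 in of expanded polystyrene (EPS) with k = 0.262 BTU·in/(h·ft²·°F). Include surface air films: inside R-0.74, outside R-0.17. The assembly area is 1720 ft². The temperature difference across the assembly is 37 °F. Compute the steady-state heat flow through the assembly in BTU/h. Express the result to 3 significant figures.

0.785/0.883 = 0.889
9.72/0.177 = 54.92
0.676/0.262 = 2.58
R_total = 0.74 + 0.889 + 54.92 + 2.58 + 0.17 = 59.29 ft²·°F·h/BTU
Q = A·ΔT/R = 1720 × 37 / 59.29 = 1073 BTU/h

1070 BTU/h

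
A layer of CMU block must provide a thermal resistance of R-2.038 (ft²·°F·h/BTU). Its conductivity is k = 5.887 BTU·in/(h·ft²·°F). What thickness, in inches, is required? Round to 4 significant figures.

L = R × k = 2.038 × 5.887 = 11.998 in

12.00 in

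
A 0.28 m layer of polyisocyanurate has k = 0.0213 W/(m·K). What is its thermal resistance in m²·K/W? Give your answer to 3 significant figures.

R = L/k = 0.28/0.0213 = 13.15 m²·K/W

13.1 m²·K/W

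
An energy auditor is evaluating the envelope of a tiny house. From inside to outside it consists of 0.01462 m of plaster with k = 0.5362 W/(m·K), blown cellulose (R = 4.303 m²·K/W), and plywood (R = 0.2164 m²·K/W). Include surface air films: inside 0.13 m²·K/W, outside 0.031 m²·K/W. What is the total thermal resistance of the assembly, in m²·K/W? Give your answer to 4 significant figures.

4.708 m²·K/W

0.01462/0.5362 = 0.027266
R_total = 0.13 + 0.027266 + 4.303 + 0.2164 + 0.031 = 4.7077 m²·K/W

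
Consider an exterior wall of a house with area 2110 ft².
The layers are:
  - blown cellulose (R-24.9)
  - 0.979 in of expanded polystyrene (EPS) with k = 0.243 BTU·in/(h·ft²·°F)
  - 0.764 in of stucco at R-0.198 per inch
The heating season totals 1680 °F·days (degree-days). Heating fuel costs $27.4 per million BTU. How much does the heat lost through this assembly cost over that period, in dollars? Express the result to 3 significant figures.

80.2 dollars

0.979/0.243 = 4.029
0.764 × 0.198 = 0.1513
R_total = 24.9 + 4.029 + 0.1513 = 29.08 ft²·°F·h/BTU
E = A × HDD × 24 / R = 2110 × 1680 × 24 / 29.08 = 2926000 BTU
Cost = 2926000/10⁶ × 27.4 = $80.16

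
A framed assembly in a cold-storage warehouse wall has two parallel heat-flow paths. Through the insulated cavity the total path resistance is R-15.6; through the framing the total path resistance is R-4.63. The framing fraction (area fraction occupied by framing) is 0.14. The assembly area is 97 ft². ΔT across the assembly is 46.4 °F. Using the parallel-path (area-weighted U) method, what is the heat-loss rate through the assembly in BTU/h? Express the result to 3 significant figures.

U_eff = 0.86/15.6 + 0.14/4.63 = 0.05513 + 0.03024 = 0.08537
R_eff = 1/U_eff = 11.71 ft²·°F·h/BTU
Q = 97 × 46.4 / 11.71 = 384.2 BTU/h

384 BTU/h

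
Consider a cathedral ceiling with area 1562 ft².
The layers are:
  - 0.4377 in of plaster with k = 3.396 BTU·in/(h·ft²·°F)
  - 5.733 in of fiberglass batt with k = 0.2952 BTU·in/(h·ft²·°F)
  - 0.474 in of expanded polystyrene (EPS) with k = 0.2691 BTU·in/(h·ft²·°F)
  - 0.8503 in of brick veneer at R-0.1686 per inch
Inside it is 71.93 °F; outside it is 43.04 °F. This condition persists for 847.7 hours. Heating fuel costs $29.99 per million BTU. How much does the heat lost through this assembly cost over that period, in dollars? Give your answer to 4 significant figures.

53.47 dollars

0.4377/3.396 = 0.12889
5.733/0.2952 = 19.421
0.474/0.2691 = 1.7614
0.8503 × 0.1686 = 0.14336
R_total = 0.12889 + 19.421 + 1.7614 + 0.14336 = 21.454 ft²·°F·h/BTU
Q = 1562 × (71.93 − 43.04) / 21.454 = 2103.4 BTU/h
E = 2103.4 × 847.7 = 1783000 BTU
Cost = 1783000/10⁶ × 29.99 = $53.473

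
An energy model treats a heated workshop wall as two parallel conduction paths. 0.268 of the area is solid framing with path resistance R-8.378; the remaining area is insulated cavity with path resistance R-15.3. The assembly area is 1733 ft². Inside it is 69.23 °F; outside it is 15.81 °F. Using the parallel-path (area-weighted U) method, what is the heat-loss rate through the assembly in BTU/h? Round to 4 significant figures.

7391 BTU/h

U_eff = 0.732/15.3 + 0.268/8.378 = 0.047843 + 0.031989 = 0.079832
R_eff = 1/U_eff = 12.526 ft²·°F·h/BTU
Q = 1733 × (69.23 − 15.81) / 12.526 = 7390.6 BTU/h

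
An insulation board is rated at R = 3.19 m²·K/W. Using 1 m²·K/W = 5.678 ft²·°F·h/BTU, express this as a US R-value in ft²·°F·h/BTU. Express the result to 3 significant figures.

18.1 ft²·°F·h/BTU

R_US = 3.19 × 5.678 = 18.11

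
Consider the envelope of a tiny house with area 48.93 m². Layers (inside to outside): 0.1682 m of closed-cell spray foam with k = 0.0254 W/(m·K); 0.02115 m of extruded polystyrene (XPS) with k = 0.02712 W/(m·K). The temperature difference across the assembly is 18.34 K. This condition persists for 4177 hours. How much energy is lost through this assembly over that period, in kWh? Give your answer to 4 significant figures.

0.1682/0.0254 = 6.622
0.02115/0.02712 = 0.77987
R_total = 6.622 + 0.77987 = 7.4019 m²·K/W
Q = 48.93 × 18.34 / 7.4019 = 121.24 W
E = 121.24 W × 4177 h / 1000 = 506.4 kWh

506.4 kWh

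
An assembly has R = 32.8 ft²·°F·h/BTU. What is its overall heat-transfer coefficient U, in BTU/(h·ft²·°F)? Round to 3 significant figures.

U = 1/R = 1/32.8 = 0.03049

0.0305 BTU/(h·ft²·°F)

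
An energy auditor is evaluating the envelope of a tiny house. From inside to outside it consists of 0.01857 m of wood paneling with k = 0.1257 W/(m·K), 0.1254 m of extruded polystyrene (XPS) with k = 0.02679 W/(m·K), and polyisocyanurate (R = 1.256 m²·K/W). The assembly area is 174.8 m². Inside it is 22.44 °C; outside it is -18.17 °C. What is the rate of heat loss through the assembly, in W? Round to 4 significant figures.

0.01857/0.1257 = 0.14773
0.1254/0.02679 = 4.6809
R_total = 0.14773 + 4.6809 + 1.256 = 6.0846 m²·K/W
Q = A·ΔT/R = 174.8 × (22.44 − (-18.17)) / 6.0846 = 1166.7 W

1167 W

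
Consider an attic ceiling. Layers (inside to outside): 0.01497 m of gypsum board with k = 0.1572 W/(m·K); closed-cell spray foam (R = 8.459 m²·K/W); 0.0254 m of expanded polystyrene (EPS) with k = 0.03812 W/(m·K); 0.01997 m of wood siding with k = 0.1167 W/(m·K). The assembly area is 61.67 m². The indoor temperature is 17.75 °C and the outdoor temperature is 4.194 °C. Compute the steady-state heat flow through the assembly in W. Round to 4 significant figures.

89.01 W

0.01497/0.1572 = 0.095229
0.0254/0.03812 = 0.66632
0.01997/0.1167 = 0.17112
R_total = 0.095229 + 8.459 + 0.66632 + 0.17112 = 9.3917 m²·K/W
Q = A·ΔT/R = 61.67 × (17.75 − 4.194) / 9.3917 = 89.015 W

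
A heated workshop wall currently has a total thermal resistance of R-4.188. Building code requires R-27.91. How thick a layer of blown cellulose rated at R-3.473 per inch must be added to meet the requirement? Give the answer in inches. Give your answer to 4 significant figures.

6.830 in

ΔR = 27.91 − 4.188 = 23.722 ft²·°F·h/BTU
L = ΔR / (R/in) = 23.722/3.473 = 6.8304 in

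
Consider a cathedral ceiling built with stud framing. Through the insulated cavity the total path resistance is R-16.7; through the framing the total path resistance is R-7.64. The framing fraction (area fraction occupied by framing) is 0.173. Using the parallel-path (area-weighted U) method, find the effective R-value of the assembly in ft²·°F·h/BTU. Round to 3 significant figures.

13.9 ft²·°F·h/BTU

U_eff = 0.827/16.7 + 0.173/7.64 = 0.04952 + 0.02264 = 0.07216
R_eff = 1/U_eff = 13.86 ft²·°F·h/BTU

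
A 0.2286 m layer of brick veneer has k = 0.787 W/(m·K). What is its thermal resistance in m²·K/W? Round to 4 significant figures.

R = L/k = 0.2286/0.787 = 0.29047 m²·K/W

0.2905 m²·K/W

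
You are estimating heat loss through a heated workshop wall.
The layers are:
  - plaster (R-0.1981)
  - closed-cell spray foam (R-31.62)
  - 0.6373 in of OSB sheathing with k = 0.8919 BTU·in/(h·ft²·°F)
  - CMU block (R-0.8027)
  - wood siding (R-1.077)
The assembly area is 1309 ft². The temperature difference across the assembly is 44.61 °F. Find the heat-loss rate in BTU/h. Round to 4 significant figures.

1697 BTU/h

0.6373/0.8919 = 0.71454
R_total = 0.1981 + 31.62 + 0.71454 + 0.8027 + 1.077 = 34.412 ft²·°F·h/BTU
Q = A·ΔT/R = 1309 × 44.61 / 34.412 = 1696.9 BTU/h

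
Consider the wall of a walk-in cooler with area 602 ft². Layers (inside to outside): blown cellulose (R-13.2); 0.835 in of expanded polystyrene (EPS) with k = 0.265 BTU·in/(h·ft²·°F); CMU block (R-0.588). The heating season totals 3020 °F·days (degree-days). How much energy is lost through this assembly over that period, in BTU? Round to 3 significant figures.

2580000 BTU

0.835/0.265 = 3.151
R_total = 13.2 + 3.151 + 0.588 = 16.94 ft²·°F·h/BTU
E = A × HDD × 24 / R = 602 × 3020 × 24 / 16.94 = 2576000 BTU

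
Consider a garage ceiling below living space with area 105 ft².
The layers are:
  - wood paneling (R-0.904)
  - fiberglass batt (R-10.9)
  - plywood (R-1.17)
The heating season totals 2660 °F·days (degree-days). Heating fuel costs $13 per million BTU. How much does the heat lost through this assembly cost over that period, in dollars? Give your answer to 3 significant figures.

6.72 dollars

R_total = 0.904 + 10.9 + 1.17 = 12.97 ft²·°F·h/BTU
E = A × HDD × 24 / R = 105 × 2660 × 24 / 12.97 = 516700 BTU
Cost = 516700/10⁶ × 13 = $6.717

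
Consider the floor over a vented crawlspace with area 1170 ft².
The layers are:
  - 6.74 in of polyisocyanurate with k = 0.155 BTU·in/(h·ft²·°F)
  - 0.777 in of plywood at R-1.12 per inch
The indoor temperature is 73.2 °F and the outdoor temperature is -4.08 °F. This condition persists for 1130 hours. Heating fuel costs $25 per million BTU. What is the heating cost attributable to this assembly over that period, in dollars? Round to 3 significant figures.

6.74/0.155 = 43.48
0.777 × 1.12 = 0.8702
R_total = 43.48 + 0.8702 = 44.35 ft²·°F·h/BTU
Q = 1170 × (73.2 − (-4.08)) / 44.35 = 2039 BTU/h
E = 2039 × 1130 = 2304000 BTU
Cost = 2304000/10⁶ × 25 = $57.59

57.6 dollars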